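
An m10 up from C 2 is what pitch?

The tenth's letter: C up three letter names plus an octave → E.
A minor tenth spans 15 semitones, so from C2 the target pitch is Eb3.

E-flat 3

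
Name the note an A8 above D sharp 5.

The letter stays D (same as the start), shifted an octave up.
Moving 13 semitones up from D#5 (the size of an augmented octave) reaches D##6.

D double-sharp 6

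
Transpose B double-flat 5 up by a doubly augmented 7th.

A sharp 6

The seventh takes the letter from B up to A.
A doubly augmented seventh is 13 semitones; 13 semitones up from Bbb5 gives A#6.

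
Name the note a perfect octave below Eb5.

Eb4

For an octave the letter name doesn't change: still E, an octave down.
A perfect octave spans 12 semitones, so from Eb5 the target pitch is Eb4.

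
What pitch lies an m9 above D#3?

E4

The ninth's letter: D up two letter names plus an octave → E.
A minor ninth spans 13 semitones, so from D#3 the target pitch is E4.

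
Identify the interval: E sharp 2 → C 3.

diminished sixth

E to C spans six letter names (E-F-G-A-B-C): a sixth.
A major sixth would be 9 semitones; E#2 to C3 is 7, two semitones narrower, so the interval is diminished.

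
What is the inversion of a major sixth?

minor 3rd

Interval numbers invert to sum to nine: 6 + 3 = 9, so a sixth inverts to a third.
Quality inverts too: major becomes minor. That makes the inversion a minor third.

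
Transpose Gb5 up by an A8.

G6

An octave keeps the letter name G, an octave up from G.
An augmented octave spans 13 semitones, so from Gb5 the target pitch is G6.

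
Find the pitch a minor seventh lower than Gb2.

Ab1

The seventh takes the letter from G down to A.
A minor seventh is 10 semitones; 10 semitones down from Gb2 gives Ab1.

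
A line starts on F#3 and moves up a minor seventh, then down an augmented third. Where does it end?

Up a minor seventh from F#3: E4 (10 semitones up).
Down an augmented third from E4: Cb4 (5 semitones down).

Cb4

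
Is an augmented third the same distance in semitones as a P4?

Yes

An augmented third spans 5 semitones, and a perfect fourth also spans 5 semitones — they're enharmonic.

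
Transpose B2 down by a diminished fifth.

The fifth takes the letter from B down to E.
A diminished fifth is 6 semitones; 6 semitones down from B2 gives E#2.

E#2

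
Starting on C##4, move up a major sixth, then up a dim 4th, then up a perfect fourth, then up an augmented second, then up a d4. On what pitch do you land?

A major sixth up from C##4 is A##4.
A diminished fourth up from A##4 is D#5.
Up a perfect fourth from D#5: G#5 (5 semitones up).
G#5 up an augmented second → A##5 (3 semitones).
Up a diminished fourth from A##5: D#6 (4 semitones up).

D#6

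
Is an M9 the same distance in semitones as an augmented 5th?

14 semitones (major ninth) vs 8 semitones (augmented fifth): not equal.

No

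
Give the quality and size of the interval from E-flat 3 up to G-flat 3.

E to G spans three letter names (E-F-G) — that makes it a third of some quality.
A major third would be 4 semitones, but Eb3 to Gb3 is 3 — one semitone narrower, making it a minor third.

minor third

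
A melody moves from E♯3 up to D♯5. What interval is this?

E to D spans seven letter names (E-F-G-A-B-C-D), plus an octave — that makes it a fourteenth of some quality.
A major fourteenth would be 23 semitones, but E#3 to D#5 is 22 — one semitone narrower, making it a minor fourteenth.
(Equivalently, a compound minor seventh: a minor seventh plus an octave.)

minor 14th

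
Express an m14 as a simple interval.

Take out an octave (7 from the number): 14 − 7 = 7.
So a minor fourteenth is an octave plus a minor seventh. The quality is unchanged.

minor seventh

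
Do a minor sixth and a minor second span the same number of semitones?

8 semitones (minor sixth) vs 1 semitone (minor second): not equal.

No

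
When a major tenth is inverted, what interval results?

First reduce the compound major tenth to its simple form, a major third.
Interval numbers invert to sum to nine: 3 + 6 = 9, so a third inverts to a sixth.
Quality inverts too: major becomes minor. That makes the inversion a minor sixth.

minor 6th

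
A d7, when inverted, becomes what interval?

augmented 2nd

The rule of nine gives the new number: 9 − 7 = 2, so a seventh becomes a second.
And diminished becomes augmented under inversion, so we get an augmented second.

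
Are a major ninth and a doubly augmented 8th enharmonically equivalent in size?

A major ninth spans 14 semitones, and a doubly augmented octave also spans 14 semitones — they're enharmonic.

Yes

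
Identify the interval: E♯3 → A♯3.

P4

E to A spans four letter names (E-F-G-A) — that makes it a fourth of some quality.
Counting semitones, E#3→A#3 is 5, which is the perfect fourth.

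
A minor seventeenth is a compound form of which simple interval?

Each octave removed subtracts seven from the number: 17 − 14 = 3.
Quality carries through unchanged, so the simple form is a minor third.

m3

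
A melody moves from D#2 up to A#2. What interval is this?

D to A spans five letter names (D-E-F-G-A) — that makes it a fifth of some quality.
Counting semitones, D#2→A#2 is 7, which is the perfect fifth.

perfect fifth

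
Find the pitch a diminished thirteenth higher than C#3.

Counting six letter names plus an octave up from C lands on A.
A diminished thirteenth is 19 semitones; 19 semitones up from C#3 gives Ab4.

Ab4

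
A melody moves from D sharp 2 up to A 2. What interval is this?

D to A spans five letter names (D-E-F-G-A) — that makes it a fifth of some quality.
A perfect fifth would be 7 semitones; D#2 to A2 is 6, one semitone narrower, so the interval is diminished.

diminished 5th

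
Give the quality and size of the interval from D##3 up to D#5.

diminished fifteenth

D to D is the same letter name, plus 2 octaves, so the interval is some kind of fifteenth.
The perfect fifteenth is 24 semitones; here we have 23, one semitone narrower: diminished.
(Equivalently, a compound diminished octave: a diminished octave plus an octave.)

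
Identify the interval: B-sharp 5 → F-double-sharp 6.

perfect fifth

B to F spans five letter names (B-C-D-E-F), so the interval is some kind of fifth.
B#5 to F##6 is 7 semitones, matching the perfect fifth exactly, so the quality is perfect.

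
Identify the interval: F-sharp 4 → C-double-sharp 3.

Descending from F#4 to C##3 is the same interval as ascending C##3 to F#4.
C to F spans four letter names (C-D-E-F), plus an octave — that makes it an eleventh of some quality.
A perfect eleventh would be 17 semitones; C##3 to F#4 is 16, one semitone narrower, so the interval is diminished.
(Equivalently, a compound diminished fourth: a diminished fourth plus an octave.)

diminished eleventh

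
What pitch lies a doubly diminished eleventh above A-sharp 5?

D-flat 7

Counting four letter names plus an octave up from A lands on D.
A doubly diminished eleventh is 15 semitones; 15 semitones up from A#5 gives Db7.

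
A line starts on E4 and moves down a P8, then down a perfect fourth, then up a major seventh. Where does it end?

E4 down a perfect octave → E3 (12 semitones).
E3 down a perfect fourth → B2 (5 semitones).
Up a major seventh from B2: A#3 (11 semitones up).

A#3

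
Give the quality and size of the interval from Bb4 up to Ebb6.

B to E spans four letter names (B-C-D-E), plus an octave, so the interval is some kind of eleventh.
A perfect eleventh would be 17 semitones; Bb4 to Ebb6 is 16, one semitone narrower, so the interval is diminished.
(Equivalently, a compound diminished fourth: a diminished fourth plus an octave.)

diminished eleventh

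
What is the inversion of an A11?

diminished 5th

First reduce the compound augmented eleventh to its simple form, an augmented fourth.
Interval numbers invert to sum to nine: 4 + 5 = 9, so a fourth inverts to a fifth.
The quality also flips — augmented becomes diminished — giving a diminished fifth.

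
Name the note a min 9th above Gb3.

Abb4

Two letters up from G (plus an octave) reaches A.
Moving 13 semitones up from Gb3 (the size of a minor ninth) reaches Abb4.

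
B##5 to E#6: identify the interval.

d4

B to E spans four letter names (B-C-D-E), so the interval is some kind of fourth.
A perfect fourth would be 5 semitones; B##5 to E#6 is 4, one semitone narrower, so the interval is diminished.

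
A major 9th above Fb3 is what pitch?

Gb4

Two letters up from F (plus an octave) reaches G.
A major ninth spans 14 semitones, so from Fb3 the target pitch is Gb4.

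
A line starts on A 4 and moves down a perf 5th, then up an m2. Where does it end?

Down a perfect fifth from A4: D4 (7 semitones down).
A minor second up from D4 is Eb4.

E flat 4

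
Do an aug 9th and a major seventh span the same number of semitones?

15 semitones (augmented ninth) vs 11 semitones (major seventh): not equal.

No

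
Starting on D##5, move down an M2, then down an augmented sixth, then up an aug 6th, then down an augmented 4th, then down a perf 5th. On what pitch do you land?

D##5 down a major second → C##5 (2 semitones).
An augmented sixth down from C##5 is E4.
Up an augmented sixth from E4: C##5 (10 semitones up).
C##5 down an augmented fourth → G#4 (6 semitones).
G#4 down a perfect fifth → C#4 (7 semitones).

C#4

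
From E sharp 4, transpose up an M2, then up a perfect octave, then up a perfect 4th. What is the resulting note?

A major second up from E#4 is F##4.
Up a perfect octave from F##4: F##5 (12 semitones up).
F##5 up a perfect fourth → B#5 (5 semitones).

B sharp 5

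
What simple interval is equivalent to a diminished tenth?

Each octave removed subtracts seven from the number: 10 − 7 = 3.
Quality carries through unchanged, so the simple form is a diminished third.

diminished third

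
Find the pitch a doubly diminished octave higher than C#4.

An octave keeps the letter name C, an octave up from C.
Moving 10 semitones up from C#4 (the size of a doubly diminished octave) reaches Cb5.

Cb5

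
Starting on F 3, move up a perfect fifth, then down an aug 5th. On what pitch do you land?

F3 up a perfect fifth → C4 (7 semitones).
Down an augmented fifth from C4: Fb3 (8 semitones down).

F flat 3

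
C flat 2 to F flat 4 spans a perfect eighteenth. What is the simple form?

Subtracting seven from the interval number removes an octave: 18 − 14 = 4.
Quality carries through unchanged, so the simple form is a perfect fourth.

perfect 4th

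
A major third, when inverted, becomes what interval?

Interval numbers invert to sum to nine: 3 + 6 = 9, so a third inverts to a sixth.
And major becomes minor under inversion, so we get a minor sixth.

minor sixth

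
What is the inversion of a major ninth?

First reduce the compound major ninth to its simple form, a major second.
Inverted interval numbers add to nine, so a second pairs with a seventh (2 + 7 = 9).
And major becomes minor under inversion, so we get a minor seventh.

minor 7th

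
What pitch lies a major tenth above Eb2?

G3

The tenth's letter: E up three letter names plus an octave → G.
A major tenth is 16 semitones; 16 semitones up from Eb2 gives G3.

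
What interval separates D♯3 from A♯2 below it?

Descending from D#3 to A#2 is the same interval as ascending A#2 to D#3.
A to D spans four letter names (A-B-C-D) — that makes it a fourth of some quality.
The perfect fourth spans 5 semitones, and A#2 to D#3 is exactly 5 semitones — so this is a perfect fourth.

perfect 4th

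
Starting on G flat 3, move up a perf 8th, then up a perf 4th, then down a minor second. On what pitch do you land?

B flat 4

A perfect octave up from Gb3 is Gb4.
A perfect fourth up from Gb4 is Cb5.
Cb5 down a minor second → Bb4 (1 semitone).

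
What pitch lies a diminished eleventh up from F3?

Bbb4

Four letters up from F (plus an octave) reaches B.
A diminished eleventh spans 16 semitones, so from F3 the target pitch is Bbb4.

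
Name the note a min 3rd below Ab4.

F4

Counting three letter names down from A lands on F.
A minor third is 3 semitones; 3 semitones down from Ab4 gives F4.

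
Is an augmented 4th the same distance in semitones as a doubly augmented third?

An augmented fourth spans 6 semitones, and a doubly augmented third also spans 6 semitones — they're enharmonic.

Yes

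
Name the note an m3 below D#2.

B#1

Counting three letter names down from D lands on B.
A minor third is 3 semitones; 3 semitones down from D#2 gives B#1.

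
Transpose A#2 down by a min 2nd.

Two letter names down from A: G.
A minor second spans 1 semitone, so from A#2 the target pitch is G##2.

G##2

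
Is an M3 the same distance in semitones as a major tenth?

No

A major third is 4 semitones but a major tenth is 16 semitones — different sizes.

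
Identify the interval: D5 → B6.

major thirteenth

D to B spans six letter names (D-E-F-G-A-B), plus an octave, so the interval is some kind of thirteenth.
Counting semitones, D5→B6 is 21, which is the major thirteenth.
(Equivalently, a compound major sixth: a major sixth plus an octave.)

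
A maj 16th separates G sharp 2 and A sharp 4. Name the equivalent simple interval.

Subtracting seven from the interval number removes an octave: 16 − 14 = 2.
So a major sixteenth is 2 octaves plus a major second. The quality is unchanged.

major second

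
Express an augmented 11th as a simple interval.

Take out an octave (7 from the number): 11 − 7 = 4.
That makes an augmented eleventh a compound augmented fourth — an octave plus an augmented fourth.

A4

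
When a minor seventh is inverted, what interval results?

major 2nd

The rule of nine gives the new number: 9 − 7 = 2, so a seventh becomes a second.
And minor becomes major under inversion, so we get a major second.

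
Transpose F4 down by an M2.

Counting two letter names down from F lands on E.
Moving 2 semitones down from F4 (the size of a major second) reaches Eb4.

Eb4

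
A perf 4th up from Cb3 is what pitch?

Four letter names up from C: F.
A perfect fourth is 5 semitones; 5 semitones up from Cb3 gives Fb3.

Fb3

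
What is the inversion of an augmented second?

diminished seventh

Inverted interval numbers add to nine, so a second pairs with a seventh (2 + 7 = 9).
The quality also flips — augmented becomes diminished — giving a diminished seventh.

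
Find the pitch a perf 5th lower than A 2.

Five letter names down from A: D.
A perfect fifth is 7 semitones; 7 semitones down from A2 gives D2.

D 2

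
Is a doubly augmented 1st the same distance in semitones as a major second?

Yes

A doubly augmented unison = 2 semitones = a major second; enharmonically equal.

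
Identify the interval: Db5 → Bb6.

major thirteenth

D to B spans six letter names (D-E-F-G-A-B), plus an octave, so the interval is some kind of thirteenth.
The major thirteenth spans 21 semitones, and Db5 to Bb6 is exactly 21 semitones — so this is a major thirteenth.
(Equivalently, a compound major sixth: a major sixth plus an octave.)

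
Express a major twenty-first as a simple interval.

Subtracting seven from the interval number removes an octave: 21 − 14 = 7.
Quality carries through unchanged, so the simple form is a major seventh.

major 7th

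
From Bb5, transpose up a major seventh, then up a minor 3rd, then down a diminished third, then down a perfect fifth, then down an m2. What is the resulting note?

A major seventh up from Bb5 is A6.
Up a minor third from A6: C7 (3 semitones up).
A diminished third down from C7 is A#6.
A#6 down a perfect fifth → D#6 (7 semitones).
D#6 down a minor second → C##6 (1 semitone).

C##6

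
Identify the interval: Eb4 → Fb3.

major seventh

Descending from Eb4 to Fb3 is the same interval as ascending Fb3 to Eb4.
F to E spans seven letter names (F-G-A-B-C-D-E), so the interval is some kind of seventh.
Fb3 to Eb4 is 11 semitones, matching the major seventh exactly, so the quality is major.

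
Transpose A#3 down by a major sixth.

C#3

Six letter names down from A: C.
A major sixth is 9 semitones; 9 semitones down from A#3 gives C#3.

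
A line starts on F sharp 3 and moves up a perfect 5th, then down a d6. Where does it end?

E double-sharp 3

F#3 up a perfect fifth → C#4 (7 semitones).
Down a diminished sixth from C#4: E##3 (7 semitones down).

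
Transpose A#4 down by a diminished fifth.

Five letter names down from A: D.
A diminished fifth is 6 semitones; 6 semitones down from A#4 gives D##4.

D##4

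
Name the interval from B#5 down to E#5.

P5

Descending from B#5 to E#5 is the same interval as ascending E#5 to B#5.
E to B spans five letter names (E-F-G-A-B): a fifth.
Counting semitones, E#5→B#5 is 7, which is the perfect fifth.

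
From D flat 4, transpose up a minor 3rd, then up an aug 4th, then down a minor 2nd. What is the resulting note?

Db4 up a minor third → Fb4 (3 semitones).
Up an augmented fourth from Fb4: Bb4 (6 semitones up).
A minor second down from Bb4 is A4.

A 4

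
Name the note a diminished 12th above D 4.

The twelfth's letter: D up five letter names plus an octave → A.
A diminished twelfth spans 18 semitones, so from D4 the target pitch is Ab5.

A-flat 5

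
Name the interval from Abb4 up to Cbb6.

A to C spans three letter names (A-B-C), plus an octave, so the interval is some kind of tenth.
At 15 semitones, Abb4→Cbb6 falls one short of a major tenth: minor.
(Equivalently, a compound minor third: a minor third plus an octave.)

m10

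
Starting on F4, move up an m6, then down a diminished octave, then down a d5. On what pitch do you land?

G#3

A minor sixth up from F4 is Db5.
Db5 down a diminished octave → D4 (11 semitones).
D4 down a diminished fifth → G#3 (6 semitones).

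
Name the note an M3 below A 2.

F 2

Counting three letter names down from A lands on F.
Moving 4 semitones down from A2 (the size of a major third) reaches F2.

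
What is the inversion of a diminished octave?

Inverted interval numbers add to nine, so an octave pairs with a unison (8 + 1 = 9).
The quality also flips — diminished becomes augmented — giving an augmented unison.

augmented unison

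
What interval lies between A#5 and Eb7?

doubly diminished twelfth

A to E spans five letter names (A-B-C-D-E), plus an octave, so the interval is some kind of twelfth.
The perfect twelfth is 19 semitones; here we have 17, two semitones narrower: doubly diminished.
(Equivalently, a compound doubly diminished fifth: a doubly diminished fifth plus an octave.)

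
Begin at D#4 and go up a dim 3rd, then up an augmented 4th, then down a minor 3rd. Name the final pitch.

Up a diminished third from D#4: F4 (2 semitones up).
F4 up an augmented fourth → B4 (6 semitones).
Down a minor third from B4: G#4 (3 semitones down).

G#4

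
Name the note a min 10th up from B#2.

D#4

Three letters up from B (plus an octave) reaches D.
A minor tenth is 15 semitones; 15 semitones up from B#2 gives D#4.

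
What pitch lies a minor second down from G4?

Two letter names down from G: F.
A minor second is 1 semitone; 1 semitone down from G4 gives F#4.

F#4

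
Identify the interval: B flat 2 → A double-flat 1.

augmented ninth

Descending from Bb2 to Abb1 is the same interval as ascending Abb1 to Bb2.
A to B spans two letter names (A-B), plus an octave, so the interval is some kind of ninth.
The major ninth is 14 semitones; here we have 15, one semitone wider: augmented.
(Equivalently, a compound augmented second: an augmented second plus an octave.)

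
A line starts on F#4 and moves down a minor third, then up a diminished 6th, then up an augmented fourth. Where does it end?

A minor third down from F#4 is D#4.
Up a diminished sixth from D#4: Bb4 (7 semitones up).
Up an augmented fourth from Bb4: E5 (6 semitones up).

E5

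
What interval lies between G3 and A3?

G to A spans two letter names (G-A): a second.
Counting semitones, G3→A3 is 2, which is the major second.

major 2nd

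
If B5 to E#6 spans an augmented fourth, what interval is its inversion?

d5

Interval numbers invert to sum to nine: 4 + 5 = 9, so a fourth inverts to a fifth.
Quality inverts too: augmented becomes diminished. That makes the inversion a diminished fifth.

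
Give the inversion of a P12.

First reduce the compound perfect twelfth to its simple form, a perfect fifth.
The rule of nine gives the new number: 9 − 5 = 4, so a fifth becomes a fourth.
The quality also flips — perfect stays perfect — giving a perfect fourth.

P4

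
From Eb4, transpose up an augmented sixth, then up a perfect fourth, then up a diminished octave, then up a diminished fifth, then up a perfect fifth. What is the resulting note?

Gb7

Eb4 up an augmented sixth → C#5 (10 semitones).
Up a perfect fourth from C#5: F#5 (5 semitones up).
Up a diminished octave from F#5: F6 (11 semitones up).
A diminished fifth up from F6 is Cb7.
A perfect fifth up from Cb7 is Gb7.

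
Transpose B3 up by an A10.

The tenth's letter: B up three letter names plus an octave → D.
An augmented tenth spans 17 semitones, so from B3 the target pitch is D##5.

D##5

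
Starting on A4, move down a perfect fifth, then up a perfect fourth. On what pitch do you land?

G4

A4 down a perfect fifth → D4 (7 semitones).
D4 up a perfect fourth → G4 (5 semitones).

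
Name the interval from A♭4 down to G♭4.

major second

Descending from Ab4 to Gb4 is the same interval as ascending Gb4 to Ab4.
G to A spans two letter names (G-A), so the interval is some kind of second.
Gb4 to Ab4 is 2 semitones, matching the major second exactly, so the quality is major.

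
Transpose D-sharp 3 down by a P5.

Counting five letter names down from D lands on G.
A perfect fifth spans 7 semitones, so from D#3 the target pitch is G#2.

G-sharp 2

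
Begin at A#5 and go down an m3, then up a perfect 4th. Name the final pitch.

B#5

A#5 down a minor third → F##5 (3 semitones).
Up a perfect fourth from F##5: B#5 (5 semitones up).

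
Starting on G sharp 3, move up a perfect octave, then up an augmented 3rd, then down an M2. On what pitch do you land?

G#3 up a perfect octave → G#4 (12 semitones).
An augmented third up from G#4 is B##4.
B##4 down a major second → A##4 (2 semitones).

A double-sharp 4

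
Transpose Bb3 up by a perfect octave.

Bb4

An octave keeps the letter name B, an octave up from B.
A perfect octave spans 12 semitones, so from Bb3 the target pitch is Bb4.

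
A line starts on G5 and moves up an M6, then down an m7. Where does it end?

F#5

A major sixth up from G5 is E6.
E6 down a minor seventh → F#5 (10 semitones).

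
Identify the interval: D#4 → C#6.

D to C spans seven letter names (D-E-F-G-A-B-C), plus an octave: a fourteenth.
At 22 semitones, D#4→C#6 falls one short of a major fourteenth: minor.
(Equivalently, a compound minor seventh: a minor seventh plus an octave.)

m14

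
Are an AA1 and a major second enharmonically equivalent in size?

Yes

A doubly augmented unison spans 2 semitones, and a major second also spans 2 semitones — they're enharmonic.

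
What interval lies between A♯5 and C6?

A to C spans three letter names (A-B-C) — that makes it a third of some quality.
A major third would be 4 semitones; A#5 to C6 is 2, two semitones narrower, so the interval is diminished.

d3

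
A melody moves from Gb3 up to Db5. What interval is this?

G to D spans five letter names (G-A-B-C-D), plus an octave, so the interval is some kind of twelfth.
Counting semitones, Gb3→Db5 is 19, which is the perfect twelfth.
(Equivalently, a compound perfect fifth: a perfect fifth plus an octave.)

perfect twelfth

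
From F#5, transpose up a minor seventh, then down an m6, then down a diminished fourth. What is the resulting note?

D##5

A minor seventh up from F#5 is E6.
A minor sixth down from E6 is G#5.
A diminished fourth down from G#5 is D##5.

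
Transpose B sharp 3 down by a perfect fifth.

The fifth takes the letter from B down to E.
A perfect fifth spans 7 semitones, so from B#3 the target pitch is E#3.

E sharp 3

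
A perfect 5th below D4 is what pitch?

Counting five letter names down from D lands on G.
A perfect fifth is 7 semitones; 7 semitones down from D4 gives G3.

G3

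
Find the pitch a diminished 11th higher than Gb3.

Cbb5

The eleventh's letter: G up four letter names plus an octave → C.
Moving 16 semitones up from Gb3 (the size of a diminished eleventh) reaches Cbb5.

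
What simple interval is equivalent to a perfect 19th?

perfect fifth

Take out 2 octaves (14 from the number): 19 − 14 = 5.
That makes a perfect nineteenth a compound perfect fifth — 2 octaves plus a perfect fifth.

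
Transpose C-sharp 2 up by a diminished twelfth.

The twelfth's letter: C up five letter names plus an octave → G.
A diminished twelfth spans 18 semitones, so from C#2 the target pitch is G3.

G 3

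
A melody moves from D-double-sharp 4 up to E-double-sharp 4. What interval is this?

D to E spans two letter names (D-E): a second.
D##4 to E##4 is 2 semitones, matching the major second exactly, so the quality is major.

major second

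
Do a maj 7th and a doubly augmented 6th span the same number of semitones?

A major seventh = 11 semitones = a doubly augmented sixth; enharmonically equal.

Yes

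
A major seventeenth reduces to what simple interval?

M3

Subtracting seven from the interval number removes an octave: 17 − 14 = 3.
That makes a major seventeenth a compound major third — 2 octaves plus a major third.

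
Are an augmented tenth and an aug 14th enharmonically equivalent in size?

No

17 semitones (augmented tenth) vs 24 semitones (augmented fourteenth): not equal.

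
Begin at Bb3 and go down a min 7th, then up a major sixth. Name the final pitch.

A3

Down a minor seventh from Bb3: C3 (10 semitones down).
Up a major sixth from C3: A3 (9 semitones up).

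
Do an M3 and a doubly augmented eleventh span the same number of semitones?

No

A major third is 4 semitones but a doubly augmented eleventh is 19 semitones — different sizes.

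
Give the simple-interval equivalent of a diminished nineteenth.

Take out 2 octaves (14 from the number): 19 − 14 = 5.
Quality carries through unchanged, so the simple form is a diminished fifth.

d5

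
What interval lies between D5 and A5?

D to A spans five letter names (D-E-F-G-A): a fifth.
D5 to A5 is 7 semitones, matching the perfect fifth exactly, so the quality is perfect.

perfect fifth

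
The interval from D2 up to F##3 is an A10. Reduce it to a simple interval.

Take out an octave (7 from the number): 10 − 7 = 3.
That makes an augmented tenth a compound augmented third — an octave plus an augmented third.

augmented 3rd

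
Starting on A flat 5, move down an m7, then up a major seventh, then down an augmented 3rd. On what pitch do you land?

F flat 5

Ab5 down a minor seventh → Bb4 (10 semitones).
Bb4 up a major seventh → A5 (11 semitones).
A5 down an augmented third → Fb5 (5 semitones).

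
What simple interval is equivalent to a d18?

Take out 2 octaves (14 from the number): 18 − 14 = 4.
Quality carries through unchanged, so the simple form is a diminished fourth.

d4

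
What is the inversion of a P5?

P4

The rule of nine gives the new number: 9 − 5 = 4, so a fifth becomes a fourth.
Quality inverts too: perfect stays perfect. That makes the inversion a perfect fourth.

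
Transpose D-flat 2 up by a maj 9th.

Counting two letter names plus an octave up from D lands on E.
A major ninth is 14 semitones; 14 semitones up from Db2 gives Eb3.

E-flat 3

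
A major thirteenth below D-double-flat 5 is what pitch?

F-double-flat 3

Six letters down from D (plus an octave) reaches F.
Moving 21 semitones down from Dbb5 (the size of a major thirteenth) reaches Fbb3.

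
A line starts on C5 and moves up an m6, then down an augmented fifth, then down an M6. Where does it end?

Fbb4

C5 up a minor sixth → Ab5 (8 semitones).
Ab5 down an augmented fifth → Dbb5 (8 semitones).
Dbb5 down a major sixth → Fbb4 (9 semitones).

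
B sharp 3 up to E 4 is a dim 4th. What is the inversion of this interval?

The rule of nine gives the new number: 9 − 4 = 5, so a fourth becomes a fifth.
Quality inverts too: diminished becomes augmented. That makes the inversion an augmented fifth.

augmented fifth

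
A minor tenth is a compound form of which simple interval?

Subtracting seven from the interval number removes an octave: 10 − 7 = 3.
That makes a minor tenth a compound minor third — an octave plus a minor third.

m3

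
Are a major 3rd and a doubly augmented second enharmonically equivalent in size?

A major third spans 4 semitones, and a doubly augmented second also spans 4 semitones — they're enharmonic.

Yes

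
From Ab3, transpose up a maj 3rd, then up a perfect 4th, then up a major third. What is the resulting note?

Ab3 up a major third → C4 (4 semitones).
A perfect fourth up from C4 is F4.
A major third up from F4 is A4.

A4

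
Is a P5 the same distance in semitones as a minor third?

7 semitones (perfect fifth) vs 3 semitones (minor third): not equal.

No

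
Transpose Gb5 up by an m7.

Fb6

The seventh takes the letter from G up to F.
A minor seventh is 10 semitones; 10 semitones up from Gb5 gives Fb6.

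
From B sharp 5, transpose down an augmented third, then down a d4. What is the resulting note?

Down an augmented third from B#5: G5 (5 semitones down).
Down a diminished fourth from G5: D#5 (4 semitones down).

D sharp 5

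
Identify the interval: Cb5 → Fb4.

Descending from Cb5 to Fb4 is the same interval as ascending Fb4 to Cb5.
F to C spans five letter names (F-G-A-B-C), so the interval is some kind of fifth.
The perfect fifth spans 7 semitones, and Fb4 to Cb5 is exactly 7 semitones — so this is a perfect fifth.

perfect 5th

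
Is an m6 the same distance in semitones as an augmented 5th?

A minor sixth = 8 semitones = an augmented fifth; enharmonically equal.

Yes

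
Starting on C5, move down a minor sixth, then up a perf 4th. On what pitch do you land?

Down a minor sixth from C5: E4 (8 semitones down).
A perfect fourth up from E4 is A4.

A4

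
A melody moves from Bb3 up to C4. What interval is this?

major 2nd

B to C spans two letter names (B-C) — that makes it a second of some quality.
The major second spans 2 semitones, and Bb3 to C4 is exactly 2 semitones — so this is a major second.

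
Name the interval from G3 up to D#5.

G to D spans five letter names (G-A-B-C-D), plus an octave — that makes it a twelfth of some quality.
G3 to D#5 spans 20 semitones — one semitone wider than the perfect twelfth (19) — giving an augmented twelfth.
(Equivalently, a compound augmented fifth: an augmented fifth plus an octave.)

augmented twelfth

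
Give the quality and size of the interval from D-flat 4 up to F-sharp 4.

augmented 3rd

D to F spans three letter names (D-E-F), so the interval is some kind of third.
The major third is 4 semitones; here we have 5, one semitone wider: augmented.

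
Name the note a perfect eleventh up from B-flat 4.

Counting four letter names plus an octave up from B lands on E.
A perfect eleventh spans 17 semitones, so from Bb4 the target pitch is Eb6.

E-flat 6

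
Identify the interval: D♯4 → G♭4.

D to G spans four letter names (D-E-F-G), so the interval is some kind of fourth.
The perfect fourth is 5 semitones; here we have 3, two semitones narrower: doubly diminished.

dd4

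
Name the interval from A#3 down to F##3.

Descending from A#3 to F##3 is the same interval as ascending F##3 to A#3.
F to A spans three letter names (F-G-A): a third.
F##3 to A#3 is 3 semitones, a half step short of the major third (4), so this is minor.

minor third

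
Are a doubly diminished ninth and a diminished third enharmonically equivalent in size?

A doubly diminished ninth is 11 semitones but a diminished third is 2 semitones — different sizes.

No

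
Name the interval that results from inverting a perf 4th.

perfect fifth

Interval numbers invert to sum to nine: 4 + 5 = 9, so a fourth inverts to a fifth.
And perfect stays perfect under inversion, so we get a perfect fifth.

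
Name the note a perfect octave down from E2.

An octave keeps the letter name E, an octave down from E.
A perfect octave is 12 semitones; 12 semitones down from E2 gives E1.

E1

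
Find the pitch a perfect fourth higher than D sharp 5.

Counting four letter names up from D lands on G.
A perfect fourth is 5 semitones; 5 semitones up from D#5 gives G#5.

G sharp 5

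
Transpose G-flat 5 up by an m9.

A-double-flat 6

Two letters up from G (plus an octave) reaches A.
A minor ninth is 13 semitones; 13 semitones up from Gb5 gives Abb6.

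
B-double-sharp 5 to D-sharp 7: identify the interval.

B to D spans three letter names (B-C-D), plus an octave: a tenth.
The major tenth is 16 semitones; here we have 14, two semitones narrower: diminished.
(Equivalently, a compound diminished third: a diminished third plus an octave.)

diminished tenth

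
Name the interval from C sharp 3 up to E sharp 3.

C to E spans three letter names (C-D-E), so the interval is some kind of third.
C#3 to E#3 is 4 semitones, matching the major third exactly, so the quality is major.

major third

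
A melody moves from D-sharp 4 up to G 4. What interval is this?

diminished fourth

D to G spans four letter names (D-E-F-G): a fourth.
The perfect fourth is 5 semitones; here we have 4, one semitone narrower: diminished.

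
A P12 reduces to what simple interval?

perfect fifth

Take out an octave (7 from the number): 12 − 7 = 5.
Quality carries through unchanged, so the simple form is a perfect fifth.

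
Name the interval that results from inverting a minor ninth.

major seventh

First reduce the compound minor ninth to its simple form, a minor second.
Interval numbers invert to sum to nine: 2 + 7 = 9, so a second inverts to a seventh.
Quality inverts too: minor becomes major. That makes the inversion a major seventh.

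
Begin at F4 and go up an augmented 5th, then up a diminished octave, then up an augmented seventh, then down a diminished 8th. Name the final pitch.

Up an augmented fifth from F4: C#5 (8 semitones up).
C#5 up a diminished octave → C6 (11 semitones).
An augmented seventh up from C6 is B#6.
Down a diminished octave from B#6: B##5 (11 semitones down).

B##5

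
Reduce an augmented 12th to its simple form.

augmented 5th

Take out an octave (7 from the number): 12 − 7 = 5.
That makes an augmented twelfth a compound augmented fifth — an octave plus an augmented fifth.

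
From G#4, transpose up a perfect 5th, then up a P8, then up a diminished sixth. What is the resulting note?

A perfect fifth up from G#4 is D#5.
A perfect octave up from D#5 is D#6.
D#6 up a diminished sixth → Bb6 (7 semitones).

Bb6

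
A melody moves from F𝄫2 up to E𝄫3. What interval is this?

F to E spans seven letter names (F-G-A-B-C-D-E) — that makes it a seventh of some quality.
Fbb2 to Ebb3 is 11 semitones, matching the major seventh exactly, so the quality is major.

major 7th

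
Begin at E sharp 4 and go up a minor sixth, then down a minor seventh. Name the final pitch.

A minor sixth up from E#4 is C#5.
A minor seventh down from C#5 is D#4.

D sharp 4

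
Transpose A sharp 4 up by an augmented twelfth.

E double-sharp 6

Five letters up from A (plus an octave) reaches E.
An augmented twelfth spans 20 semitones, so from A#4 the target pitch is E##6.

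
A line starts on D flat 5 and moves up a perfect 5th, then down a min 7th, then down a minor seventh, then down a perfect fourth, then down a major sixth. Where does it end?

B flat 2

Up a perfect fifth from Db5: Ab5 (7 semitones up).
A minor seventh down from Ab5 is Bb4.
A minor seventh down from Bb4 is C4.
Down a perfect fourth from C4: G3 (5 semitones down).
Down a major sixth from G3: Bb2 (9 semitones down).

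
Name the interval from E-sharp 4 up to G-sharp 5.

E to G spans three letter names (E-F-G), plus an octave — that makes it a tenth of some quality.
E#4 to G#5 is 15 semitones, a half step short of the major tenth (16), so this is minor.
(Equivalently, a compound minor third: a minor third plus an octave.)

m10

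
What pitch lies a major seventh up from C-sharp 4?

B-sharp 4

Counting seven letter names up from C lands on B.
A major seventh spans 11 semitones, so from C#4 the target pitch is B#4.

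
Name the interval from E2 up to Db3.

E to D spans seven letter names (E-F-G-A-B-C-D), so the interval is some kind of seventh.
A major seventh would be 11 semitones; E2 to Db3 is 9, two semitones narrower, so the interval is diminished.

diminished 7th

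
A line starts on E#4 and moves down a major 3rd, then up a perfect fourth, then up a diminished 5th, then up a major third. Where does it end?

E#4 down a major third → C#4 (4 semitones).
Up a perfect fourth from C#4: F#4 (5 semitones up).
Up a diminished fifth from F#4: C5 (6 semitones up).
A major third up from C5 is E5.

E5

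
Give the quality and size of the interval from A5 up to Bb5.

minor 2nd

A to B spans two letter names (A-B), so the interval is some kind of second.
A5 to Bb5 is 1 semitone, a half step short of the major second (2), so this is minor.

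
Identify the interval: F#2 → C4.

diminished twelfth

F to C spans five letter names (F-G-A-B-C), plus an octave: a twelfth.
F#2 to C4 spans 18 semitones — one semitone narrower than the perfect twelfth (19) — giving a diminished twelfth.
(Equivalently, a compound diminished fifth: a diminished fifth plus an octave.)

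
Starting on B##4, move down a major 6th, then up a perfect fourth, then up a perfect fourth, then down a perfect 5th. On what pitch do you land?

F##4

B##4 down a major sixth → D##4 (9 semitones).
D##4 up a perfect fourth → G##4 (5 semitones).
G##4 up a perfect fourth → C##5 (5 semitones).
Down a perfect fifth from C##5: F##4 (7 semitones down).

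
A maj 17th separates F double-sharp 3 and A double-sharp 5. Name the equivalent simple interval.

Take out 2 octaves (14 from the number): 17 − 14 = 3.
So a major seventeenth is 2 octaves plus a major third. The quality is unchanged.

M3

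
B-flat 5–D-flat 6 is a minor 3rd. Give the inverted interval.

The rule of nine gives the new number: 9 − 3 = 6, so a third becomes a sixth.
And minor becomes major under inversion, so we get a major sixth.

major sixth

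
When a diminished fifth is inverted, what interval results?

augmented 4th

Interval numbers invert to sum to nine: 5 + 4 = 9, so a fifth inverts to a fourth.
The quality also flips — diminished becomes augmented — giving an augmented fourth.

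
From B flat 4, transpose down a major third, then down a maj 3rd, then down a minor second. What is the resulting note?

D flat 4

Bb4 down a major third → Gb4 (4 semitones).
A major third down from Gb4 is Ebb4.
Down a minor second from Ebb4: Db4 (1 semitone down).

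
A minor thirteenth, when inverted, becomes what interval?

M3

First reduce the compound minor thirteenth to its simple form, a minor sixth.
The rule of nine gives the new number: 9 − 6 = 3, so a sixth becomes a third.
The quality also flips — minor becomes major — giving a major third.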